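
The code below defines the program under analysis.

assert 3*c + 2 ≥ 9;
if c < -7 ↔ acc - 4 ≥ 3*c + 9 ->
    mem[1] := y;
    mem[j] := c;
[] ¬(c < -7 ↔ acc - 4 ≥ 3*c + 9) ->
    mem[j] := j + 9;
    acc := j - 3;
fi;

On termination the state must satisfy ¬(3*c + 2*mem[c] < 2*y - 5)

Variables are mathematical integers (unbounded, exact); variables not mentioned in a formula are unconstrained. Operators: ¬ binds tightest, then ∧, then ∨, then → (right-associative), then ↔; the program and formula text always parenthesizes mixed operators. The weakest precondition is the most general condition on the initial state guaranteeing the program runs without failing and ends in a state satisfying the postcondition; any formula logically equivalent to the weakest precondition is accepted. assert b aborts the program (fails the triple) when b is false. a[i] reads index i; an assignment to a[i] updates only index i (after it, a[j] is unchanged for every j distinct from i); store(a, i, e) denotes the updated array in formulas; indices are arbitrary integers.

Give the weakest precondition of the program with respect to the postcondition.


Working backward. After the program, the postcondition ¬(3*c + 2*mem[c] < 2*y - 5) must hold; in canonical form it is ¬(2*mem[c] + 3*c < 2*y - 5).
Then branch requires ¬(2*store(store(mem, 1, y), j, c)[c] + 3*c < 2*y - 5); else branch requires ¬(2*store(mem, j, j + 9)[c] + 3*c < 2*y - 5).
Before the if: ((c < -7 ↔ acc ≥ 3*c + 13) → (¬(2*store(store(mem, 1, y), j, c)[c] + 3*c < 2*y - 5))) ∧ ((¬(c < -7 ↔ acc ≥ 3*c + 13)) → (¬(2*store(mem, j, j + 9)[c] + 3*c < 2*y - 5)))
Before assert 3*c + 2 ≥ 9: 3*c ≥ 7 ∧ ((c < -7 ↔ acc ≥ 3*c + 13) → (¬(2*store(store(mem, 1, y), j, c)[c] + 3*c < 2*y - 5))) ∧ ((¬(c < -7 ↔ acc ≥ 3*c + 13)) → (¬(2*store(mem, j, j + 9)[c] + 3*c < 2*y - 5)))
Answer: WP = 3*c ≥ 7 ∧ ((c < -7 ↔ acc ≥ 3*c + 13) → (¬(2*store(store(mem, 1, y), j, c)[c] + 3*c < 2*y - 5))) ∧ ((¬(c < -7 ↔ acc ≥ 3*c + 13)) → (¬(2*store(mem, j, j + 9)[c] + 3*c < 2*y - 5)))


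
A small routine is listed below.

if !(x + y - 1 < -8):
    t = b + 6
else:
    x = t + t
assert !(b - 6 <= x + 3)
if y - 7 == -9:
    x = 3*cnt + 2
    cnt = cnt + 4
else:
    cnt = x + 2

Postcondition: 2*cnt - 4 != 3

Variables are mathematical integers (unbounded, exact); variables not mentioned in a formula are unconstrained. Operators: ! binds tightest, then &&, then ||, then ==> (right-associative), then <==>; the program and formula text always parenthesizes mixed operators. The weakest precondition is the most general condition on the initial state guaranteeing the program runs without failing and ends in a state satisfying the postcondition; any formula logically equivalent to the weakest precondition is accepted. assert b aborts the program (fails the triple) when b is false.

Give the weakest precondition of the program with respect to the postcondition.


Working backward. After the program, the postcondition 2*cnt - 4 != 3 must hold; in canonical form it is 2*cnt != 7.
Then branch requires 2*cnt != -1; else branch requires 2*x != 3.
Before the if: (y == -2 ==> 2*cnt != -1) && ((!(y == -2)) ==> 2*x != 3)
Before assert !(b - 6 <= x + 3): (!(b <= x + 9)) && (y == -2 ==> 2*cnt != -1) && ((!(y == -2)) ==> 2*x != 3)
Then branch requires (!(b <= x + 9)) && (y == -2 ==> 2*cnt != -1) && ((!(y == -2)) ==> 2*x != 3); else branch requires (!(b <= 2*t + 9)) && (y == -2 ==> 2*cnt != -1) && ((!(y == -2)) ==> 4*t != 3).
Before the if: ((!(x + y < -7)) ==> ((!(b <= x + 9)) && (y == -2 ==> 2*cnt != -1) && ((!(y == -2)) ==> 2*x != 3))) && (x + y < -7 ==> ((!(b <= 2*t + 9)) && (y == -2 ==> 2*cnt != -1) && ((!(y == -2)) ==> 4*t != 3)))
Answer: WP = ((!(x + y < -7)) ==> ((!(b <= x + 9)) && (y == -2 ==> 2*cnt != -1) && ((!(y == -2)) ==> 2*x != 3))) && (x + y < -7 ==> ((!(b <= 2*t + 9)) && (y == -2 ==> 2*cnt != -1) && ((!(y == -2)) ==> 4*t != 3)))


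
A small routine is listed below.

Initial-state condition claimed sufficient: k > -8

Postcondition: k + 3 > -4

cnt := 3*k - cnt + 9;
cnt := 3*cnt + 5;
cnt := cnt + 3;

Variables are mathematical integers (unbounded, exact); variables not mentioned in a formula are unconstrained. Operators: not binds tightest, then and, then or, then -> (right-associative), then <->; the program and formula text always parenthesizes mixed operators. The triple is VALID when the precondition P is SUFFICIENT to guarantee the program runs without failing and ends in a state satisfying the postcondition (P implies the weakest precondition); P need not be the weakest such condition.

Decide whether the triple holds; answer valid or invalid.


Working backward. After the program, the postcondition k + 3 > -4 must hold; in canonical form it is k > -7.
Before cnt := cnt + 3: k > -7
Before cnt := 3*cnt + 5: k > -7
Before cnt := 3*k - cnt + 9: k > -7
The weakest precondition is k > -7.
Check whether k > -8 implies it.
Countermodel: at the initial state k = -7, the precondition holds but the weakest precondition fails.
Answer: invalid


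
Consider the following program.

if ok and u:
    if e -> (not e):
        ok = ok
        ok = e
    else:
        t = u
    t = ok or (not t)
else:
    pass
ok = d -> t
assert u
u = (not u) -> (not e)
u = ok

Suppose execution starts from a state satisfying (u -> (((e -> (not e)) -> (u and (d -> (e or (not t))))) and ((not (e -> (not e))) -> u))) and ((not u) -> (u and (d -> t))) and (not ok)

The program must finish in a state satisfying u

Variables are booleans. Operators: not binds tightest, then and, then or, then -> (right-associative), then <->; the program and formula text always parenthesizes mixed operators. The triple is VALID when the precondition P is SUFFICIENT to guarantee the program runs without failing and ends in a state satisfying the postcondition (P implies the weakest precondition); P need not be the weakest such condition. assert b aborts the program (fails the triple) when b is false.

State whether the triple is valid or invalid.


Working backward. After the program, u must hold.
Before u := ok: ok
Before u := (not u) -> (not e): ok
Before assert u: u and ok
Before ok := d -> t: u and (d -> t)
Then branch requires ((e -> (not e)) -> (u and (d -> (e or (not t))))) and ((not (e -> (not e))) -> (u and (d -> (ok or (not u))))); else branch requires u and (d -> t).
Before the if: ((ok and u) -> (((e -> (not e)) -> (u and (d -> (e or (not t))))) and ((not (e -> (not e))) -> (u and (d -> (ok or (not u))))))) and ((not (ok and u)) -> (u and (d -> t)))
The weakest precondition is ((ok and u) -> (((e -> (not e)) -> (u and (d -> (e or (not t))))) and ((not (e -> (not e))) -> (u and (d -> (ok or (not u))))))) and ((not (ok and u)) -> (u and (d -> t))).
Check whether (u -> (((e -> (not e)) -> (u and (d -> (e or (not t))))) and ((not (e -> (not e))) -> u))) and ((not u) -> (u and (d -> t))) and (not ok) implies it.
Countermodel: at the initial state d = true, e = false, ok = false, t = false, u = true, the precondition holds but the weakest precondition fails.
Answer: invalid


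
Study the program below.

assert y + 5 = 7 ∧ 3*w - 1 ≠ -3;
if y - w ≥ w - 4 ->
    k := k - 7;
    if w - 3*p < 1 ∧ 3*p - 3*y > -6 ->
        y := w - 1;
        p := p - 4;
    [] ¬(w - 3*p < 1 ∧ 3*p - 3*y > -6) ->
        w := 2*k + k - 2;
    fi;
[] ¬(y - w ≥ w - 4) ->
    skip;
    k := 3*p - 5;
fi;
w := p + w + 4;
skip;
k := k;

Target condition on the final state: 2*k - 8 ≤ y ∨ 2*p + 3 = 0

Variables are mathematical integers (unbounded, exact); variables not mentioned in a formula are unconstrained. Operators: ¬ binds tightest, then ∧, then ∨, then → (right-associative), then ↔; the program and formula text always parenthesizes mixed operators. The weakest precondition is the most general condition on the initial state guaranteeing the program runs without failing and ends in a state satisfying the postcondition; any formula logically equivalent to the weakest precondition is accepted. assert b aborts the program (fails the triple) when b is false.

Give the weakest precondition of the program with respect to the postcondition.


Working backward. After the program, the postcondition 2*k - 8 ≤ y ∨ 2*p + 3 = 0 must hold; in canonical form it is 2*k ≤ y + 8 ∨ 2*p = -3.
Before k := k: 2*k ≤ y + 8 ∨ 2*p = -3
Before skip: 2*k ≤ y + 8 ∨ 2*p = -3
Before w := p + w + 4: 2*k ≤ y + 8 ∨ 2*p = -3
Then branch requires ((w < 3*p + 1 ∧ 3*p > 3*y - 6) → (2*k ≤ w + 21 ∨ 2*p = 5)) ∧ ((¬(w < 3*p + 1 ∧ 3*p > 3*y - 6)) → (2*k ≤ y + 22 ∨ 2*p = -3)); else branch requires 6*p ≤ y + 18 ∨ 2*p = -3.
Before the if: (y ≥ 2*w - 4 → (((w < 3*p + 1 ∧ 3*p > 3*y - 6) → (2*k ≤ w + 21 ∨ 2*p = 5)) ∧ ((¬(w < 3*p + 1 ∧ 3*p > 3*y - 6)) → (2*k ≤ y + 22 ∨ 2*p = -3)))) ∧ ((¬(y ≥ 2*w - 4)) → (6*p ≤ y + 18 ∨ 2*p = -3))
Before assert y + 5 = 7 ∧ 3*w - 1 ≠ -3: y = 2 ∧ 3*w ≠ -2 ∧ (y ≥ 2*w - 4 → (((w < 3*p + 1 ∧ 3*p > 3*y - 6) → (2*k ≤ w + 21 ∨ 2*p = 5)) ∧ ((¬(w < 3*p + 1 ∧ 3*p > 3*y - 6)) → (2*k ≤ y + 22 ∨ 2*p = -3)))) ∧ ((¬(y ≥ 2*w - 4)) → (6*p ≤ y + 18 ∨ 2*p = -3))
Answer: WP = y = 2 ∧ 3*w ≠ -2 ∧ (y ≥ 2*w - 4 → (((w < 3*p + 1 ∧ 3*p > 3*y - 6) → (2*k ≤ w + 21 ∨ 2*p = 5)) ∧ ((¬(w < 3*p + 1 ∧ 3*p > 3*y - 6)) → (2*k ≤ y + 22 ∨ 2*p = -3)))) ∧ ((¬(y ≥ 2*w - 4)) → (6*p ≤ y + 18 ∨ 2*p = -3))


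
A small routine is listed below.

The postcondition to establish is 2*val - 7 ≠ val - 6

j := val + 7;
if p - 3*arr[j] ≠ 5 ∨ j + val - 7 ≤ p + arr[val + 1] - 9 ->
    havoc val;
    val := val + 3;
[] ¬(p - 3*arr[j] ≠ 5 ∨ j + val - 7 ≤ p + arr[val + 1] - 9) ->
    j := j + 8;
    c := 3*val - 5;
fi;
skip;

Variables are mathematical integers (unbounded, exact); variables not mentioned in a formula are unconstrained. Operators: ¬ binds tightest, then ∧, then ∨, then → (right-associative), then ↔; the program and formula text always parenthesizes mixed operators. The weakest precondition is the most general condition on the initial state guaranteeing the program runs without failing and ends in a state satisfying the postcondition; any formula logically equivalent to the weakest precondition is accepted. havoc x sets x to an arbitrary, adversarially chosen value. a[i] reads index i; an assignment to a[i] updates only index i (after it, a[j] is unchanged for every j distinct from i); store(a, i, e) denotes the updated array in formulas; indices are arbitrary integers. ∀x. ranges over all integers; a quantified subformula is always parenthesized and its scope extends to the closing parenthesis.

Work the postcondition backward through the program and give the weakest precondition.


Working backward. After the program, the postcondition 2*val - 7 ≠ val - 6 must hold; in canonical form it is val ≠ 1.
Before skip: val ≠ 1
Then branch requires ∀val_1. val_1 ≠ -2; else branch requires val ≠ 1.
Before the if: ((p ≠ 3*arr[j] + 5 ∨ j + val ≤ arr[val + 1] + p - 2) → (∀val_1. val_1 ≠ -2)) ∧ ((¬(p ≠ 3*arr[j] + 5 ∨ j + val ≤ arr[val + 1] + p - 2)) → val ≠ 1)
Before j := val + 7: ((p ≠ 3*arr[val + 7] + 5 ∨ 2*val ≤ arr[val + 1] + p - 9) → (∀val_1. val_1 ≠ -2)) ∧ ((¬(p ≠ 3*arr[val + 7] + 5 ∨ 2*val ≤ arr[val + 1] + p - 9)) → val ≠ 1)
Answer: WP = ((p ≠ 3*arr[val + 7] + 5 ∨ 2*val ≤ arr[val + 1] + p - 9) → (∀val_1. val_1 ≠ -2)) ∧ ((¬(p ≠ 3*arr[val + 7] + 5 ∨ 2*val ≤ arr[val + 1] + p - 9)) → val ≠ 1)


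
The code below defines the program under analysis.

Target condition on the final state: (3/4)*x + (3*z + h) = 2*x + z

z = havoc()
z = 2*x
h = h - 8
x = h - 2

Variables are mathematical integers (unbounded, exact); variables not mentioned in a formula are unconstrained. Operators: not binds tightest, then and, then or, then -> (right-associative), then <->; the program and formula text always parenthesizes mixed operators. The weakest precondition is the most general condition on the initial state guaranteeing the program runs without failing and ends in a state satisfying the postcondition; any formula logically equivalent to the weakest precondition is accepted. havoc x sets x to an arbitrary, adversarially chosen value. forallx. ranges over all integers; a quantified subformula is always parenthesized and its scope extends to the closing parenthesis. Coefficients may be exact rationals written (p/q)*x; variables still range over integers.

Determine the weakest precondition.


Working backward. After the program, the postcondition (3/4)*x + (3*z + h) = 2*x + z must hold; in canonical form it is h + 2*z = (5/4)*x.
Before x := h - 2: 2*z = (1/4)*h - 5/2
Before h := h - 8: 2*z = (1/4)*h - 9/2
Before z := 2*x: 4*x = (1/4)*h - 9/2
Before havoc z: 4*x = (1/4)*h - 9/2
Answer: WP = 4*x = (1/4)*h - 9/2


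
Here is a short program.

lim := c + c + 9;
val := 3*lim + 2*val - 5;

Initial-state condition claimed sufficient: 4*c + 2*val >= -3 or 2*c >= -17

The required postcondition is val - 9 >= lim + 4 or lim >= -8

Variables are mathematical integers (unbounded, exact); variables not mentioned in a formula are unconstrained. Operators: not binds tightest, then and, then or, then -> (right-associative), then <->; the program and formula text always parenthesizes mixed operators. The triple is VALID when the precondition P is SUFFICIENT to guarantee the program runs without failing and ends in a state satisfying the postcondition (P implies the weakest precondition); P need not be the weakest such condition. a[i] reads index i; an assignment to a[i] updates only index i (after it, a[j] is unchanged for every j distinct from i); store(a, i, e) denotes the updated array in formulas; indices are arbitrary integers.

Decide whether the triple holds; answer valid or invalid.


Working backward. After the program, the postcondition val - 9 >= lim + 4 or lim >= -8 must hold; in canonical form it is val >= lim + 13 or lim >= -8.
Before val := 3*lim + 2*val - 5: 2*lim + 2*val >= 18 or lim >= -8
Before lim := c + c + 9: 4*c + 2*val >= 0 or 2*c >= -17
The weakest precondition is 4*c + 2*val >= 0 or 2*c >= -17.
Check whether 4*c + 2*val >= -3 or 2*c >= -17 implies it.
Countermodel: at the initial state c = -9, val = 17, the precondition holds but the weakest precondition fails.
Answer: invalid


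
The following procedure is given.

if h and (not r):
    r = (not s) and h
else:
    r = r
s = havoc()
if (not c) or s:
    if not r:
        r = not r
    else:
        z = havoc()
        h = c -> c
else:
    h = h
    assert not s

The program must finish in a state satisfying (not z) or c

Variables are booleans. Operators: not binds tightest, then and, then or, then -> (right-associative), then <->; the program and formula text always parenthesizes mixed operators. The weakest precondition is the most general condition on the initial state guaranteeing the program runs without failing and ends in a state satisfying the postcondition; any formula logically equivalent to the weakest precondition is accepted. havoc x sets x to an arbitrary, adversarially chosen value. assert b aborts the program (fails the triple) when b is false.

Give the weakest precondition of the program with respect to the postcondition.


Working backward. After the program, (not z) or c must hold.
Then branch requires ((not r) -> ((not z) or c)) and (r -> c); else branch requires (not s) and ((not z) or c).
Before the if: (((not c) or s) -> (((not r) -> ((not z) or c)) and (r -> c))) and ((not ((not c) or s)) -> ((not s) and ((not z) or c)))
Before havoc s: ((not r) -> ((not z) or c)) and (r -> c) and ((not c) -> (((not r) -> ((not z) or c)) and (r -> c))) and (c -> ((not z) or c))
Then branch requires ((not ((not s) and h)) -> ((not z) or c)) and (((not s) and h) -> c) and ((not c) -> (((not ((not s) and h)) -> ((not z) or c)) and (((not s) and h) -> c))) and (c -> ((not z) or c)); else branch requires ((not r) -> ((not z) or c)) and (r -> c) and ((not c) -> (((not r) -> ((not z) or c)) and (r -> c))) and (c -> ((not z) or c)).
Before the if: ((h and (not r)) -> (((not ((not s) and h)) -> ((not z) or c)) and (((not s) and h) -> c) and ((not c) -> (((not ((not s) and h)) -> ((not z) or c)) and (((not s) and h) -> c))) and (c -> ((not z) or c)))) and ((not (h and (not r))) -> (((not r) -> ((not z) or c)) and (r -> c) and ((not c) -> (((not r) -> ((not z) or c)) and (r -> c))) and (c -> ((not z) or c))))
Answer: WP = ((h and (not r)) -> (((not ((not s) and h)) -> ((not z) or c)) and (((not s) and h) -> c) and ((not c) -> (((not ((not s) and h)) -> ((not z) or c)) and (((not s) and h) -> c))) and (c -> ((not z) or c)))) and ((not (h and (not r))) -> (((not r) -> ((not z) or c)) and (r -> c) and ((not c) -> (((not r) -> ((not z) or c)) and (r -> c))) and (c -> ((not z) or c))))


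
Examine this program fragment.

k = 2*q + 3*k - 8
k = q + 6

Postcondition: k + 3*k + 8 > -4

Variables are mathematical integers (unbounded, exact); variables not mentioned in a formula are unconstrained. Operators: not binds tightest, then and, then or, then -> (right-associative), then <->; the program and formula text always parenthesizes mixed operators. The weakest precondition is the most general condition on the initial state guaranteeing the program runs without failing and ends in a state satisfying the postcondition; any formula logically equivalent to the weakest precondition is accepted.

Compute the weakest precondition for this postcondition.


Working backward. After the program, the postcondition k + 3*k + 8 > -4 must hold; in canonical form it is 4*k > -12.
Before k := q + 6: 4*q > -36
Before k := 2*q + 3*k - 8: 4*q > -36
Answer: WP = 4*q > -36


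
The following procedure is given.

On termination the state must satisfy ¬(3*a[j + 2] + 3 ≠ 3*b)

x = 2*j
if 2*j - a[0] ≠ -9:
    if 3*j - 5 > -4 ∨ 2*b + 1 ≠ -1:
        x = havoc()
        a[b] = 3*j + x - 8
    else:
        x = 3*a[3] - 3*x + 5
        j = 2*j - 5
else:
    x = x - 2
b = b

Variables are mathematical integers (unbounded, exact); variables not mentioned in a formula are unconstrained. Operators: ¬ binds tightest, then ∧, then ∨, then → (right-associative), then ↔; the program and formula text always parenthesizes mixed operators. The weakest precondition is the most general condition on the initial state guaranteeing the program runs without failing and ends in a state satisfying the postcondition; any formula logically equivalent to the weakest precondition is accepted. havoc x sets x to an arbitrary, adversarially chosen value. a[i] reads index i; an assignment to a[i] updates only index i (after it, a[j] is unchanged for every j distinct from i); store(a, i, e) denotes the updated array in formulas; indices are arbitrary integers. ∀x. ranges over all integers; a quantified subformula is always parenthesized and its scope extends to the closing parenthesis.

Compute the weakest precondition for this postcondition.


Working backward. After the program, the postcondition ¬(3*a[j + 2] + 3 ≠ 3*b) must hold; in canonical form it is ¬(3*a[j + 2] ≠ 3*b - 3).
Before b := b: ¬(3*a[j + 2] ≠ 3*b - 3)
Then branch requires ((3*j > 1 ∨ 2*b ≠ -2) → (∀x_1. (¬(3*store(a, b, 3*j + x_1 - 8)[j + 2] ≠ 3*b - 3)))) ∧ ((¬(3*j > 1 ∨ 2*b ≠ -2)) → (¬(3*a[2*j - 3] ≠ 3*b - 3))); else branch requires ¬(3*a[j + 2] ≠ 3*b - 3).
Before the if: (2*j ≠ a[0] - 9 → (((3*j > 1 ∨ 2*b ≠ -2) → (∀x_1. (¬(3*store(a, b, 3*j + x_1 - 8)[j + 2] ≠ 3*b - 3)))) ∧ ((¬(3*j > 1 ∨ 2*b ≠ -2)) → (¬(3*a[2*j - 3] ≠ 3*b - 3))))) ∧ ((¬(2*j ≠ a[0] - 9)) → (¬(3*a[j + 2] ≠ 3*b - 3)))
Before x := 2*j: (2*j ≠ a[0] - 9 → (((3*j > 1 ∨ 2*b ≠ -2) → (∀x_1. (¬(3*store(a, b, 3*j + x_1 - 8)[j + 2] ≠ 3*b - 3)))) ∧ ((¬(3*j > 1 ∨ 2*b ≠ -2)) → (¬(3*a[2*j - 3] ≠ 3*b - 3))))) ∧ ((¬(2*j ≠ a[0] - 9)) → (¬(3*a[j + 2] ≠ 3*b - 3)))
Answer: WP = (2*j ≠ a[0] - 9 → (((3*j > 1 ∨ 2*b ≠ -2) → (∀x_1. (¬(3*store(a, b, 3*j + x_1 - 8)[j + 2] ≠ 3*b - 3)))) ∧ ((¬(3*j > 1 ∨ 2*b ≠ -2)) → (¬(3*a[2*j - 3] ≠ 3*b - 3))))) ∧ ((¬(2*j ≠ a[0] - 9)) → (¬(3*a[j + 2] ≠ 3*b - 3)))


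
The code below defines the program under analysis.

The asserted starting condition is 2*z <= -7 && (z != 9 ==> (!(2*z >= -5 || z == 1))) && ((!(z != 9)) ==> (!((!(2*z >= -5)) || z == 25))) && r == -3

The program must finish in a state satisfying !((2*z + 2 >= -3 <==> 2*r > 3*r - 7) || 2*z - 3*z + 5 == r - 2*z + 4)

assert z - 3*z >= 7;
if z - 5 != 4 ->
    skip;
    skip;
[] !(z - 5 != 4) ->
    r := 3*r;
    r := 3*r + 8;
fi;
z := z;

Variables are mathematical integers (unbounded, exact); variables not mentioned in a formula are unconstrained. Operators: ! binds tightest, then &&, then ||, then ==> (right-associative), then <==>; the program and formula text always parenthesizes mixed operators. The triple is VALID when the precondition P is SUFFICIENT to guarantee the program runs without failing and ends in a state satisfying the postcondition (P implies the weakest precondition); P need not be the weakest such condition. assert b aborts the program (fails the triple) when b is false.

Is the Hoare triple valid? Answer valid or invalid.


Working backward. After the program, the postcondition !((2*z + 2 >= -3 <==> 2*r > 3*r - 7) || 2*z - 3*z + 5 == r - 2*z + 4) must hold; in canonical form it is !((2*z >= -5 <==> r < 7) || z == r - 1).
Before z := z: !((2*z >= -5 <==> r < 7) || z == r - 1)
Then branch requires !((2*z >= -5 <==> r < 7) || z == r - 1); else branch requires !((2*z >= -5 <==> 9*r < -1) || z == 9*r + 7).
Before the if: (z != 9 ==> (!((2*z >= -5 <==> r < 7) || z == r - 1))) && ((!(z != 9)) ==> (!((2*z >= -5 <==> 9*r < -1) || z == 9*r + 7)))
Before assert z - 3*z >= 7: 2*z <= -7 && (z != 9 ==> (!((2*z >= -5 <==> r < 7) || z == r - 1))) && ((!(z != 9)) ==> (!((2*z >= -5 <==> 9*r < -1) || z == 9*r + 7)))
The weakest precondition is 2*z <= -7 && (z != 9 ==> (!((2*z >= -5 <==> r < 7) || z == r - 1))) && ((!(z != 9)) ==> (!((2*z >= -5 <==> 9*r < -1) || z == 9*r + 7))).
Check whether 2*z <= -7 && (z != 9 ==> (!(2*z >= -5 || z == 1))) && ((!(z != 9)) ==> (!((!(2*z >= -5)) || z == 25))) && r == -3 implies it.
Countermodel: at the initial state r = -3, z = -4, the precondition holds but the weakest precondition fails.
Answer: invalid


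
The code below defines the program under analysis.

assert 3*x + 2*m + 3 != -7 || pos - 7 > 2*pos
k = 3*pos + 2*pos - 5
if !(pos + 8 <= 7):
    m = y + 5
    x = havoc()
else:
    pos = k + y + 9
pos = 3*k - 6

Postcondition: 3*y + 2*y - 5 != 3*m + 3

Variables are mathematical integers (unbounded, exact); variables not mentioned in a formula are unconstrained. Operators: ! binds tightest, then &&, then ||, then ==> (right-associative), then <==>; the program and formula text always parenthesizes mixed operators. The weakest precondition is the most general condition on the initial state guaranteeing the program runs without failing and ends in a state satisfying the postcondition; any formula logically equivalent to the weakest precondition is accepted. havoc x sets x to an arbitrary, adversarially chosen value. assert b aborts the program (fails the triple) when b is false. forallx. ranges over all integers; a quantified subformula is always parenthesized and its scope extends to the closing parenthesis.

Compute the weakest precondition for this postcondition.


Working backward. After the program, the postcondition 3*y + 2*y - 5 != 3*m + 3 must hold; in canonical form it is 5*y != 3*m + 8.
Before pos := 3*k - 6: 5*y != 3*m + 8
Then branch requires 2*y != 23; else branch requires 5*y != 3*m + 8.
Before the if: ((!(pos <= -1)) ==> 2*y != 23) && (pos <= -1 ==> 5*y != 3*m + 8)
Before k := 3*pos + 2*pos - 5: ((!(pos <= -1)) ==> 2*y != 23) && (pos <= -1 ==> 5*y != 3*m + 8)
Before assert 3*x + 2*m + 3 != -7 || pos - 7 > 2*pos: (2*m + 3*x != -10 || pos < -7) && ((!(pos <= -1)) ==> 2*y != 23) && (pos <= -1 ==> 5*y != 3*m + 8)
Answer: WP = (2*m + 3*x != -10 || pos < -7) && ((!(pos <= -1)) ==> 2*y != 23) && (pos <= -1 ==> 5*y != 3*m + 8)


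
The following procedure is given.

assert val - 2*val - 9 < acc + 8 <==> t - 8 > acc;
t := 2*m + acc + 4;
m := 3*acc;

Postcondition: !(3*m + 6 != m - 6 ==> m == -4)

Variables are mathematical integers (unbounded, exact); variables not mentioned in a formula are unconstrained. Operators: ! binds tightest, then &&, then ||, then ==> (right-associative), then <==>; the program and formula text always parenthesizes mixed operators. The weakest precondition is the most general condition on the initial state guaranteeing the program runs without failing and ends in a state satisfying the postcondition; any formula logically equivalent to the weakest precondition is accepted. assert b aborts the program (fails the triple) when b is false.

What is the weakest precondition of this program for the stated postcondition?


Working backward. After the program, the postcondition !(3*m + 6 != m - 6 ==> m == -4) must hold; in canonical form it is !(2*m != -12 ==> m == -4).
Before m := 3*acc: !(6*acc != -12 ==> 3*acc == -4)
Before t := 2*m + acc + 4: !(6*acc != -12 ==> 3*acc == -4)
Before assert val - 2*val - 9 < acc + 8 <==> t - 8 > acc: (acc + val > -17 <==> t > acc + 8) && (!(6*acc != -12 ==> 3*acc == -4))
Answer: WP = (acc + val > -17 <==> t > acc + 8) && (!(6*acc != -12 ==> 3*acc == -4))


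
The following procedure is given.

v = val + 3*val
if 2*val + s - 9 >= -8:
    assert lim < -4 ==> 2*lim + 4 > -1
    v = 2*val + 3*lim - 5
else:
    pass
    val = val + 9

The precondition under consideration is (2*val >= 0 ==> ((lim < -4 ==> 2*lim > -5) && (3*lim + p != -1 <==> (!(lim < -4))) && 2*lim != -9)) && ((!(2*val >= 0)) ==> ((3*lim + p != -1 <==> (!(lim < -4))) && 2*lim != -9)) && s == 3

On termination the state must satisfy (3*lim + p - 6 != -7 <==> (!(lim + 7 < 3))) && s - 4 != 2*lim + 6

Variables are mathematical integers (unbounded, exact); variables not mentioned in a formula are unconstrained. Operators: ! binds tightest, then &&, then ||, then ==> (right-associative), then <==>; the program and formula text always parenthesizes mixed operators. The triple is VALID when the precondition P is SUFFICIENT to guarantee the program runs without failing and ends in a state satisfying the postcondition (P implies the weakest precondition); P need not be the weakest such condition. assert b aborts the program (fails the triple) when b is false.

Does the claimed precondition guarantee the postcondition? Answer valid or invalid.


Working backward. After the program, the postcondition (3*lim + p - 6 != -7 <==> (!(lim + 7 < 3))) && s - 4 != 2*lim + 6 must hold; in canonical form it is (3*lim + p != -1 <==> (!(lim < -4))) && s != 2*lim + 10.
Then branch requires (lim < -4 ==> 2*lim > -5) && (3*lim + p != -1 <==> (!(lim < -4))) && s != 2*lim + 10; else branch requires (3*lim + p != -1 <==> (!(lim < -4))) && s != 2*lim + 10.
Before the if: (s + 2*val >= 1 ==> ((lim < -4 ==> 2*lim > -5) && (3*lim + p != -1 <==> (!(lim < -4))) && s != 2*lim + 10)) && ((!(s + 2*val >= 1)) ==> ((3*lim + p != -1 <==> (!(lim < -4))) && s != 2*lim + 10))
Before v := val + 3*val: (s + 2*val >= 1 ==> ((lim < -4 ==> 2*lim > -5) && (3*lim + p != -1 <==> (!(lim < -4))) && s != 2*lim + 10)) && ((!(s + 2*val >= 1)) ==> ((3*lim + p != -1 <==> (!(lim < -4))) && s != 2*lim + 10))
The weakest precondition is (s + 2*val >= 1 ==> ((lim < -4 ==> 2*lim > -5) && (3*lim + p != -1 <==> (!(lim < -4))) && s != 2*lim + 10)) && ((!(s + 2*val >= 1)) ==> ((3*lim + p != -1 <==> (!(lim < -4))) && s != 2*lim + 10)).
Check whether (2*val >= 0 ==> ((lim < -4 ==> 2*lim > -5) && (3*lim + p != -1 <==> (!(lim < -4))) && 2*lim != -9)) && ((!(2*val >= 0)) ==> ((3*lim + p != -1 <==> (!(lim < -4))) && 2*lim != -9)) && s == 3 implies it.
Countermodel: at the initial state lim = -5, p = 14, s = 3, val = -1, the precondition holds but the weakest precondition fails.
Answer: invalid


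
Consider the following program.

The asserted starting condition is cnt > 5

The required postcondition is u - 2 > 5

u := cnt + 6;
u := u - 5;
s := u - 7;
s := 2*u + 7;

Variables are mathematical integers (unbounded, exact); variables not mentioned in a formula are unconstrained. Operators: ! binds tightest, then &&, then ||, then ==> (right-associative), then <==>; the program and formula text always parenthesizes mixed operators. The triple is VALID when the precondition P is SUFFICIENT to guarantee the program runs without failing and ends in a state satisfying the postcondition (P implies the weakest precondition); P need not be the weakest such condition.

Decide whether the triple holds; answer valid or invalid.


Working backward. After the program, the postcondition u - 2 > 5 must hold; in canonical form it is u > 7.
Before s := 2*u + 7: u > 7
Before s := u - 7: u > 7
Before u := u - 5: u > 12
Before u := cnt + 6: cnt > 6
The weakest precondition is cnt > 6.
Check whether cnt > 5 implies it.
Countermodel: at the initial state cnt = 6, the precondition holds but the weakest precondition fails.
Answer: invalid


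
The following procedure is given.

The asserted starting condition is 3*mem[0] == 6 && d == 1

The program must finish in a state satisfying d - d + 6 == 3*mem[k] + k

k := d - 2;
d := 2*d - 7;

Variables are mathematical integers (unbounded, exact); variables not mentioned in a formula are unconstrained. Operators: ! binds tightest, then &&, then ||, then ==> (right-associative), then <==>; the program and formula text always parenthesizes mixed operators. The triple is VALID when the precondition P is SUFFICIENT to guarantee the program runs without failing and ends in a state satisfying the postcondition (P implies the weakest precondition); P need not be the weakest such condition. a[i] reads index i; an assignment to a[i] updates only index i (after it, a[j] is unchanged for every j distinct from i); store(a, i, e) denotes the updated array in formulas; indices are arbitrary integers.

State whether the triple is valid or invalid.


Working backward. After the program, the postcondition d - d + 6 == 3*mem[k] + k must hold; in canonical form it is 3*mem[k] + k == 6.
Before d := 2*d - 7: 3*mem[k] + k == 6
Before k := d - 2: 3*mem[d - 2] + d == 8
The weakest precondition is 3*mem[d - 2] + d == 8.
Check whether 3*mem[0] == 6 && d == 1 implies it.
Countermodel: at the initial state d = 1, mem = {[-1] = 2, [0] = 2, elsewhere 2}, the precondition holds but the weakest precondition fails.
Answer: invalid


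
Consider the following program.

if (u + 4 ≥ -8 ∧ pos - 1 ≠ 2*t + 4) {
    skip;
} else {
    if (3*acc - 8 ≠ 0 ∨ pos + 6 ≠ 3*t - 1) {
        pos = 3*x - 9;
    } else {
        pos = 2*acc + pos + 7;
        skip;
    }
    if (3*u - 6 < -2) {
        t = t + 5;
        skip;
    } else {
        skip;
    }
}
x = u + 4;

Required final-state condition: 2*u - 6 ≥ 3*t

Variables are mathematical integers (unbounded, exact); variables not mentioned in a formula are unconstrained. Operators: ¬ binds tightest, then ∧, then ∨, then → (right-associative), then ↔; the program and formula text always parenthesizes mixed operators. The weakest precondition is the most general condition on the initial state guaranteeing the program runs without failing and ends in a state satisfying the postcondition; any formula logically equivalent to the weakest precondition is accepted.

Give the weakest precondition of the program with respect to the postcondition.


Working backward. After the program, the postcondition 2*u - 6 ≥ 3*t must hold; in canonical form it is 2*u ≥ 3*t + 6.
Before x := u + 4: 2*u ≥ 3*t + 6
Then branch requires 2*u ≥ 3*t + 6; else branch requires ((3*acc ≠ 8 ∨ pos ≠ 3*t - 7) → ((3*u < 4 → 2*u ≥ 3*t + 21) ∧ ((¬(3*u < 4)) → 2*u ≥ 3*t + 6))) ∧ ((¬(3*acc ≠ 8 ∨ pos ≠ 3*t - 7)) → ((3*u < 4 → 2*u ≥ 3*t + 21) ∧ ((¬(3*u < 4)) → 2*u ≥ 3*t + 6))).
Before the if: ((u ≥ -12 ∧ pos ≠ 2*t + 5) → 2*u ≥ 3*t + 6) ∧ ((¬(u ≥ -12 ∧ pos ≠ 2*t + 5)) → (((3*acc ≠ 8 ∨ pos ≠ 3*t - 7) → ((3*u < 4 → 2*u ≥ 3*t + 21) ∧ ((¬(3*u < 4)) → 2*u ≥ 3*t + 6))) ∧ ((¬(3*acc ≠ 8 ∨ pos ≠ 3*t - 7)) → ((3*u < 4 → 2*u ≥ 3*t + 21) ∧ ((¬(3*u < 4)) → 2*u ≥ 3*t + 6)))))
Answer: WP = ((u ≥ -12 ∧ pos ≠ 2*t + 5) → 2*u ≥ 3*t + 6) ∧ ((¬(u ≥ -12 ∧ pos ≠ 2*t + 5)) → (((3*acc ≠ 8 ∨ pos ≠ 3*t - 7) → ((3*u < 4 → 2*u ≥ 3*t + 21) ∧ ((¬(3*u < 4)) → 2*u ≥ 3*t + 6))) ∧ ((¬(3*acc ≠ 8 ∨ pos ≠ 3*t - 7)) → ((3*u < 4 → 2*u ≥ 3*t + 21) ∧ ((¬(3*u < 4)) → 2*u ≥ 3*t + 6)))))


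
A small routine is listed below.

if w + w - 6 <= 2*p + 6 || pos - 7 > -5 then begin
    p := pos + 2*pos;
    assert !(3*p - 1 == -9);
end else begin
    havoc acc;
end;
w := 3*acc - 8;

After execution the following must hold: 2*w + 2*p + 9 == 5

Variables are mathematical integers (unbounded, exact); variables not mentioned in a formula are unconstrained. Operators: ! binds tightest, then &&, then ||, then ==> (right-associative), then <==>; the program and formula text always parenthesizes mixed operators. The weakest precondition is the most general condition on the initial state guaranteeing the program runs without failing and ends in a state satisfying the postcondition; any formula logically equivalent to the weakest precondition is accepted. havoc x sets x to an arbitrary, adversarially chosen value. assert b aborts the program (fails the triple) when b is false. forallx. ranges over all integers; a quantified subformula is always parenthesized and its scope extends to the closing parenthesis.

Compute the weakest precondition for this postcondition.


Working backward. After the program, the postcondition 2*w + 2*p + 9 == 5 must hold; in canonical form it is 2*p + 2*w == -4.
Before w := 3*acc - 8: 6*acc + 2*p == 12
Then branch requires (!(9*pos == -8)) && 6*acc + 6*pos == 12; else branch requires forall acc_1. 6*acc_1 + 2*p == 12.
Before the if: ((2*w <= 2*p + 12 || pos > 2) ==> ((!(9*pos == -8)) && 6*acc + 6*pos == 12)) && ((!(2*w <= 2*p + 12 || pos > 2)) ==> (forall acc_1. 6*acc_1 + 2*p == 12))
Answer: WP = ((2*w <= 2*p + 12 || pos > 2) ==> ((!(9*pos == -8)) && 6*acc + 6*pos == 12)) && ((!(2*w <= 2*p + 12 || pos > 2)) ==> (forall acc_1. 6*acc_1 + 2*p == 12))


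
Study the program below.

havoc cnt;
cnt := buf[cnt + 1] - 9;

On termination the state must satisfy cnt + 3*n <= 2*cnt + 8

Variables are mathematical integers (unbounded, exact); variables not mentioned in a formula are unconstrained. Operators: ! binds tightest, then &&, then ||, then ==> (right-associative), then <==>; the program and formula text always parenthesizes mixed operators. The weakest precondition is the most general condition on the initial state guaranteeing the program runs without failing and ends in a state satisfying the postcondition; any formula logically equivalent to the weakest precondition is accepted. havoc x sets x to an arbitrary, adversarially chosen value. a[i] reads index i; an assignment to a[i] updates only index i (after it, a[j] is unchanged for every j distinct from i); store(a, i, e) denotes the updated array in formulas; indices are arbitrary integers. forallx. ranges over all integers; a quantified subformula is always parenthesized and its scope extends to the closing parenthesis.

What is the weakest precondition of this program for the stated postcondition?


Working backward. After the program, the postcondition cnt + 3*n <= 2*cnt + 8 must hold; in canonical form it is 3*n <= cnt + 8.
Before cnt := buf[cnt + 1] - 9: 3*n <= buf[cnt + 1] - 1
Before havoc cnt: forall cnt_1. 3*n <= buf[cnt_1 + 1] - 1
Answer: WP = forall cnt_1. 3*n <= buf[cnt_1 + 1] - 1


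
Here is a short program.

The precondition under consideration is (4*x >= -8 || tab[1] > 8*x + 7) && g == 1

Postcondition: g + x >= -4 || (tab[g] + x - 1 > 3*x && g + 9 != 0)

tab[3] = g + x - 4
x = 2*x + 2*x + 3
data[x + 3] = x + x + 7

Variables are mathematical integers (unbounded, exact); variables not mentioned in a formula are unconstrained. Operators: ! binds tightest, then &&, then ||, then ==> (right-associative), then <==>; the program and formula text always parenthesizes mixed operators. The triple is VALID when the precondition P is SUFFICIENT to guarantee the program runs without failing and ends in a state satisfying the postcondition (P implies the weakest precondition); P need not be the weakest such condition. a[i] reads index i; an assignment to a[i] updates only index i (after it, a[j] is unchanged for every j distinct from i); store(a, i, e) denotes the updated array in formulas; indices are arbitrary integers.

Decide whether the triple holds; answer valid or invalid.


Working backward. After the program, the postcondition g + x >= -4 || (tab[g] + x - 1 > 3*x && g + 9 != 0) must hold; in canonical form it is g + x >= -4 || (tab[g] > 2*x + 1 && g != -9).
Before data[x + 3] := x + x + 7: g + x >= -4 || (tab[g] > 2*x + 1 && g != -9)
Before x := 2*x + 2*x + 3: g + 4*x >= -7 || (tab[g] > 8*x + 7 && g != -9)
Before tab[3] := g + x - 4: g + 4*x >= -7 || (store(tab, 3, g + x - 4)[g] > 8*x + 7 && g != -9)
The weakest precondition is g + 4*x >= -7 || (store(tab, 3, g + x - 4)[g] > 8*x + 7 && g != -9).
Check whether (4*x >= -8 || tab[1] > 8*x + 7) && g == 1 implies it.
Every state satisfying the precondition satisfies the weakest precondition: the implication holds.
Answer: valid


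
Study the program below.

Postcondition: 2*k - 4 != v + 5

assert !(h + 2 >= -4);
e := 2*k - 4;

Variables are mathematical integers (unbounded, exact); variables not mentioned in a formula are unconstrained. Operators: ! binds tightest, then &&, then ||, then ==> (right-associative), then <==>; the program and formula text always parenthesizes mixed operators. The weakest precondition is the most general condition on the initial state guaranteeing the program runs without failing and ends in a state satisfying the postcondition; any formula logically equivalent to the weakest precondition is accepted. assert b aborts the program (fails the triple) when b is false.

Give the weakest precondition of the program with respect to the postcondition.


Working backward. After the program, the postcondition 2*k - 4 != v + 5 must hold; in canonical form it is 2*k != v + 9.
Before e := 2*k - 4: 2*k != v + 9
Before assert !(h + 2 >= -4): (!(h >= -6)) && 2*k != v + 9
Answer: WP = (!(h >= -6)) && 2*k != v + 9


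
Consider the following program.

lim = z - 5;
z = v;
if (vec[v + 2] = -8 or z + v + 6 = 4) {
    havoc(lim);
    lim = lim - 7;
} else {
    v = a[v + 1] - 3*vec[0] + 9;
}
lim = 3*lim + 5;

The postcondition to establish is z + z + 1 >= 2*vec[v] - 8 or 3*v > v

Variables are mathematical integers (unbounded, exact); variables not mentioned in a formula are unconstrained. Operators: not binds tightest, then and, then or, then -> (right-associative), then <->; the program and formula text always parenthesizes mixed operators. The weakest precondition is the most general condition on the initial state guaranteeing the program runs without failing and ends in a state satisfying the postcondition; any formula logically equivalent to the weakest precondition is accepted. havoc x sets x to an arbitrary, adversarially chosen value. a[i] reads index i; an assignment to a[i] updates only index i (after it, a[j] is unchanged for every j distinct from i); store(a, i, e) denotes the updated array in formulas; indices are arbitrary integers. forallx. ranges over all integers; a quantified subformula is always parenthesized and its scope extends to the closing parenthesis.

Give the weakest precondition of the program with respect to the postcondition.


Working backward. After the program, the postcondition z + z + 1 >= 2*vec[v] - 8 or 3*v > v must hold; in canonical form it is 2*z >= 2*vec[v] - 9 or 2*v > 0.
Before lim := 3*lim + 5: 2*z >= 2*vec[v] - 9 or 2*v > 0
Then branch requires 2*z >= 2*vec[v] - 9 or 2*v > 0; else branch requires 2*z >= 2*vec[a[v + 1] - 3*vec[0] + 9] - 9 or 2*a[v + 1] > 6*vec[0] - 18.
Before the if: ((vec[v + 2] = -8 or v + z = -2) -> (2*z >= 2*vec[v] - 9 or 2*v > 0)) and ((not (vec[v + 2] = -8 or v + z = -2)) -> (2*z >= 2*vec[a[v + 1] - 3*vec[0] + 9] - 9 or 2*a[v + 1] > 6*vec[0] - 18))
Before z := v: ((vec[v + 2] = -8 or 2*v = -2) -> (2*v >= 2*vec[v] - 9 or 2*v > 0)) and ((not (vec[v + 2] = -8 or 2*v = -2)) -> (2*v >= 2*vec[a[v + 1] - 3*vec[0] + 9] - 9 or 2*a[v + 1] > 6*vec[0] - 18))
Before lim := z - 5: ((vec[v + 2] = -8 or 2*v = -2) -> (2*v >= 2*vec[v] - 9 or 2*v > 0)) and ((not (vec[v + 2] = -8 or 2*v = -2)) -> (2*v >= 2*vec[a[v + 1] - 3*vec[0] + 9] - 9 or 2*a[v + 1] > 6*vec[0] - 18))
Answer: WP = ((vec[v + 2] = -8 or 2*v = -2) -> (2*v >= 2*vec[v] - 9 or 2*v > 0)) and ((not (vec[v + 2] = -8 or 2*v = -2)) -> (2*v >= 2*vec[a[v + 1] - 3*vec[0] + 9] - 9 or 2*a[v + 1] > 6*vec[0] - 18))
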